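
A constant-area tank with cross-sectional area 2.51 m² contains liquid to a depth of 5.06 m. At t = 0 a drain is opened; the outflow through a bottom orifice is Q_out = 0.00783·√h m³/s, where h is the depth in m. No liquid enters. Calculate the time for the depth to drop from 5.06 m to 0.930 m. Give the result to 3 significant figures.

824 s

Volume balance on the tank: A dh/dt = −0.00783 √h.
This is separable: 2 d(√h)/dt = −0.00783/A, so √h = √h₀ − (0.00783/(2A)) t.
t = 2A(√h₀ − √h)/0.00783 = 2·2.51·(√5.06 − √0.930)/0.00783
  = 5.0200 × (2.2494 − 0.96437) / 0.00783 = 823.90 s.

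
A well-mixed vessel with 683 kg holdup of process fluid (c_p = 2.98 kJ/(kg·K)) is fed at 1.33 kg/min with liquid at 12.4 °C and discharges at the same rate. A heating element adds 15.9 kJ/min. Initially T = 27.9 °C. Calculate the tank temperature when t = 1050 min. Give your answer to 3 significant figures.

17.9 °C

M c_p dT/dt = ṁ c_p (T_in − T) + Q̇.
Rearrange: dT/dt = (T_ss − T)/τ with τ = M/ṁ = 513.53 min and T_ss = T_in + Q̇/(ṁ c_p) = 16.412 °C.
Integrating: T(t) = T_ss + (T₀ − T_ss) e^(−t/τ).
T(1050) = 16.412 + (11.488)·e^(−1050/513.53) = 16.412 + (11.488)·0.12942 = 17.899 °C.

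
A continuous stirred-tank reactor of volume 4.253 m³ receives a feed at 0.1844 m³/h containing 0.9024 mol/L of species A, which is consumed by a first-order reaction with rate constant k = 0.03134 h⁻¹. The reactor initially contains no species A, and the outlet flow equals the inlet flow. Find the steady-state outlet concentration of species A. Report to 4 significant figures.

V dC/dt = Q(C_in − C) − k V C.
Steady state (dC/dt = 0): C_ss = Q C_in/(Q + kV) = C_in/(1 + kV/Q).
C_ss = 0.1844·0.9024/(0.1844 + 0.03134·4.253) = 0.166403/0.317689 = 0.523791 mol/L.

0.5238 mol/L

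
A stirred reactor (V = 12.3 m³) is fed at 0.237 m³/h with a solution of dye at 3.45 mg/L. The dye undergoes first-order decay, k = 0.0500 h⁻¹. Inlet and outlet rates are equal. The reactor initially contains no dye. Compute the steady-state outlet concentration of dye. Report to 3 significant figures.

0.960 mg/L

Accumulation = in − out − consumed: V dC/dt = Q C_in − Q C − k V C.
Steady state (dC/dt = 0): C_ss = Q C_in/(Q + kV) = C_in/(1 + kV/Q).
C_ss = 0.237·3.45/(0.237 + 0.0500·12.3) = 0.81765/0.85200 = 0.95968 mg/L.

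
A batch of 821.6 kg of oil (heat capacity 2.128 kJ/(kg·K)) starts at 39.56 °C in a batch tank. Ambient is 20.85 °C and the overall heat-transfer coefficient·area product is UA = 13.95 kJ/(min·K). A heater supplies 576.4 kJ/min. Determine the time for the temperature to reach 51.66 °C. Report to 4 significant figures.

96.02 min

Lumped-capacitance energy balance: M c_p dT/dt = UA(T_amb − T) + Q̇.
τ = M c_p/UA = 125.331 min; T_ss = T_amb + Q̇/UA = 20.85 + 576.4/13.95 = 62.1690 °C.
T(t) = T_ss + (T₀ − T_ss)e^(−t/τ); set T = 51.66:
t = −τ ln[(T − T_ss)/(T₀ − T_ss)] = −125.331 · ln(0.464815) = 96.0180 min.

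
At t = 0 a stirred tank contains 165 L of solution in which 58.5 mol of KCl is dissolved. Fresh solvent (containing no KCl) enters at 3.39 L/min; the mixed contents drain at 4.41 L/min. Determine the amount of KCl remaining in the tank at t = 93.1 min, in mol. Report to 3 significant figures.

1.44 mol

Let m(t) be the amount of KCl. Volume: V(t) = V₀ + (Q_in − Q_out) t = 165 − 1.0200 t; V(93.1) = 70.038 L.
Species balance (pure solvent in): dm/dt = −Q_out · m/V(t).
dm/m = −Q_out dt/(V₀ − 1.0200 t); integrating gives ln(m/m₀) = −(Q_out/(Q_in−Q_out)) ln(V/V₀).
m = m₀ (V₀/V)^(Q_out/(Q_in−Q_out)) = 58.5 × (165/70.038)^(-4.3235) = 1.4393 mol.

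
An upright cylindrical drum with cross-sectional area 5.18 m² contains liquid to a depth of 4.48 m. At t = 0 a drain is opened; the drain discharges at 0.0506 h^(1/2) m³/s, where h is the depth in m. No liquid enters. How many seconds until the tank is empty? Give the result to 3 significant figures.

433 s

A dh/dt = −Q_out = −0.0506 √h.
Separate and integrate: 2(√h − √h₀) = −(0.0506/A) t.
Set h = 0: 2√h₀ = (0.0506/A) t_empty ⇒ t_empty = 2A√h₀/0.0506.
t_empty = 2·5.18·√4.48/0.0506 = 10.360·2.1166/0.0506 = 433.36 s.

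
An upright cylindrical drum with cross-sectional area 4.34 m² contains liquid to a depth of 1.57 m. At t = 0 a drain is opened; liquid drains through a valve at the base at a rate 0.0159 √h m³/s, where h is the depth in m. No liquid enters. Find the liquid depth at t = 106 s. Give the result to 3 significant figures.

A dh/dt = −Q_out = −0.0159 √h.
∫ h^(−1/2) dh = −(0.0159/A) ∫ dt, giving 2√h = 2√h₀ − (0.0159/A) t.
√h = √1.57 − 0.0159·106/(2·4.34) = 1.2530 − 0.19417 = 1.0588.
h = 1.0588² = 1.1211 m.

1.12 m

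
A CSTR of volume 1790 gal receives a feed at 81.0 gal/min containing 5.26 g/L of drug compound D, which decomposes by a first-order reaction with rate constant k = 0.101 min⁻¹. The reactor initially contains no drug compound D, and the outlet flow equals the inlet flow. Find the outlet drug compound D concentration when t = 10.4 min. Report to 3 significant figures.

1.27 g/L

Accumulation = in − out − consumed: V dC/dt = Q C_in − Q C − k V C.
dC/dt = (Q/V) C_in − (Q/V + k) C; effective rate a = Q/V + k = 0.045251 + 0.101 = 0.14625 min⁻¹.
C_ss = Q C_in/(Q + kV) = 1.6275 g/L; C(t) = C_ss + (C₀ − C_ss) e^(−a t).
C(10.4) = 1.6275 + (-1.6275)·e^(−0.14625·10.4) = 1.6275 + (-1.6275)·0.21849 = 1.2719 g/L.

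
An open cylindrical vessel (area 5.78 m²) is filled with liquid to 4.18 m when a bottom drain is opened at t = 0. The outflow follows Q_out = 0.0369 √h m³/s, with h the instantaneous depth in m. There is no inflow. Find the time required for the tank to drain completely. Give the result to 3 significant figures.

641 s

Volume balance on the tank: A dh/dt = −0.0369 √h.
This is separable: 2 d(√h)/dt = −0.0369/A, so √h = √h₀ − (0.0369/(2A)) t.
Set h = 0: 2√h₀ = (0.0369/A) t_empty ⇒ t_empty = 2A√h₀/0.0369.
t_empty = 2·5.78·√4.18/0.0369 = 11.560·2.0445/0.0369 = 640.50 s.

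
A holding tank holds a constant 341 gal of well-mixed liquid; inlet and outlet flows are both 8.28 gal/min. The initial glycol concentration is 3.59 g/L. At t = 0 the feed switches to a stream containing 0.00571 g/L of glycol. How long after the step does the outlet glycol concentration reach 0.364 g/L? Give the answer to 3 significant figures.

Species balance: V dC/dt = Q(C_in − C) ⇒ τ = V/Q = 41.184 min.
C(t) = C_in + (C₀ − C_in) e^(−t/τ). Set C = 0.364 and solve for t:
e^(−t/τ) = (C − C_in)/(C₀ − C_in) = (0.364 − 0.00571)/(3.59 − 0.00571) = 0.099961
t = −τ ln(…) = 41.184 × 2.3030 = 94.845 min.

94.8 min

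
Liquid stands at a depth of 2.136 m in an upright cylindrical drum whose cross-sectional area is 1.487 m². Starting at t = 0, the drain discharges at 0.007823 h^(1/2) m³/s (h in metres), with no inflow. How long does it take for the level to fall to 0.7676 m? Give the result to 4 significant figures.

222.5 s

A dh/dt = −Q_out = −0.007823 √h.
Separate and integrate: 2(√h − √h₀) = −(0.007823/A) t.
t = 2A(√h₀ − √h)/0.007823 = 2·1.487·(√2.136 − √0.7676)/0.007823
  = 2.97400 × (1.46151 − 0.876128) / 0.007823 = 222.538 s.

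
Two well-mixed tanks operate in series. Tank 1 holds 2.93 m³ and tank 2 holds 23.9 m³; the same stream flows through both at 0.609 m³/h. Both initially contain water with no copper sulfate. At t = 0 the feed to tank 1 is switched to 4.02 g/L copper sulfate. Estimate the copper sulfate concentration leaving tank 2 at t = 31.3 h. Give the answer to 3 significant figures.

Time constants: τᵢ = Vᵢ/Q for each well-mixed tank.
τ₁ = 2.93/0.609 = 4.8112 h; τ₂ = 23.9/0.609 = 39.245 h.
Solving the cascade with C₁(0)=C₂(0)=0 gives C₂(t) = C_in[1 − (τ₁ e^(−t/τ₁) − τ₂ e^(−t/τ₂))/(τ₁ − τ₂)].
At t = 31.3: e^(−t/τ₁) = 0.0014949, e^(−t/τ₂) = 0.45043.
C₂ = 4.02·[1 − (4.8112·0.0014949 − 39.245·0.45043)/(-34.433)] = 4.02·0.48685 = 1.9571 g/L.

1.96 g/L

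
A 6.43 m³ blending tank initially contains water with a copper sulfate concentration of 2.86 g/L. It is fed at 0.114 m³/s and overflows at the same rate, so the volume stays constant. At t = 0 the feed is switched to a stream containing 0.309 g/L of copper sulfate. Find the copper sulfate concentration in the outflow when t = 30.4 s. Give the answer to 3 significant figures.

Mass balance on the solute (V constant): V dC/dt = Q(C_in − C).
Time constant τ = V/Q = 6.43/0.114 = 56.404 s.
Solution: C(t) = C_in + (C₀ − C_in) e^(−t/τ).
C(30.4) = 0.309 + (2.86 − 0.309)·e^(−30.4/56.404) = 0.309 + (2.5510)·0.58335 = 1.7971 g/L.

1.80 g/L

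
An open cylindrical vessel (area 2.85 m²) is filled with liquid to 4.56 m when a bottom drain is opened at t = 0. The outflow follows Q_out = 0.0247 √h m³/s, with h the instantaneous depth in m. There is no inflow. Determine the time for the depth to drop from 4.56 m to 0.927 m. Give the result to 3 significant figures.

Accumulation of liquid (constant cross-section A): A dh/dt = −0.0247 √h.
This is separable: 2 d(√h)/dt = −0.0247/A, so √h = √h₀ − (0.0247/(2A)) t.
t = 2A(√h₀ − √h)/0.0247 = 2·2.85·(√4.56 − √0.927)/0.0247
  = 5.7000 × (2.1354 − 0.96281) / 0.0247 = 270.60 s.

271 s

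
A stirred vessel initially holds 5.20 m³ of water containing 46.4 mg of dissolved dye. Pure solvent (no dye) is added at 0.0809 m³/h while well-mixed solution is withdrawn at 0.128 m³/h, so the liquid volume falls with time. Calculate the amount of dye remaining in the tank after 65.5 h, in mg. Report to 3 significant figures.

4.02 mg

Total volume: dV/dt = Q_in − Q_out = -0.047100 m³/h, so V(t) = 5.20 − 0.047100 t and V(65.5) = 2.1149 m³.
Solute balance: dm/dt = 0 − Q_out C = −Q_out m/V(t).
dm/m = −Q_out dt/(V₀ − 0.047100 t); integrating gives ln(m/m₀) = −(Q_out/(Q_in−Q_out)) ln(V/V₀).
m = m₀ (V₀/V)^(Q_out/(Q_in−Q_out)) = 46.4 × (5.20/2.1149)^(-2.7176) = 4.0247 mg.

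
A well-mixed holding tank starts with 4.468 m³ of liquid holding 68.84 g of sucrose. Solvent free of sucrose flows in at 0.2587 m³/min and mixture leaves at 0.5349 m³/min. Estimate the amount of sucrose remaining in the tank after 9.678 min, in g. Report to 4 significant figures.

11.77 g

Total volume: dV/dt = Q_in − Q_out = -0.276200 m³/min, so V(t) = 4.468 − 0.276200 t and V(9.678) = 1.79494 m³.
Solute balance: dm/dt = 0 − Q_out C = −Q_out m/V(t).
Separate: dm/m = −Q_out dt/V(t) ⇒ ln(m/m₀) = −(Q_out/(Q_in−Q_out)) ln(V/V₀).
m = m₀ (V₀/V)^(Q_out/(Q_in−Q_out)) = 68.84 × (4.468/1.79494)^(-1.93664) = 11.7708 g.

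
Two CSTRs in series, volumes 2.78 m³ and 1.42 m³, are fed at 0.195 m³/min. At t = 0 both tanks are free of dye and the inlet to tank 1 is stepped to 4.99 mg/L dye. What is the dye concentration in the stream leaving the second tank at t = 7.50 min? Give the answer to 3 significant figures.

Each tank obeys Vᵢ dCᵢ/dt = Q(Cᵢ₋₁ − Cᵢ), so τᵢ = Vᵢ/Q.
τ₁ = 2.78/0.195 = 14.256 min; τ₂ = 1.42/0.195 = 7.2821 min.
Solving the cascade with C₁(0)=C₂(0)=0 gives C₂(t) = C_in[1 − (τ₁ e^(−t/τ₁) − τ₂ e^(−t/τ₂))/(τ₁ − τ₂)].
At t = 7.50: e^(−t/τ₁) = 0.59092, e^(−t/τ₂) = 0.35703.
C₂ = 4.99·[1 − (14.256·0.59092 − 7.2821·0.35703)/(6.9744)] = 4.99·0.16488 = 0.82275 mg/L.

0.823 mg/L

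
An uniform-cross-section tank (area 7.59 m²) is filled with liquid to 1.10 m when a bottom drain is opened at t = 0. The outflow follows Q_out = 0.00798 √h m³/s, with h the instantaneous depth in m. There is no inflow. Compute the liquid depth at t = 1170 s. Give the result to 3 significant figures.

Unsteady balance on liquid volume: A dh/dt = −0.00798 √h.
∫ h^(−1/2) dh = −(0.00798/A) ∫ dt, giving 2√h = 2√h₀ − (0.00798/A) t.
√h = √1.10 − 0.00798·1170/(2·7.59) = 1.0488 − 0.61506 = 0.43375.
h = 0.43375² = 0.18814 m.

0.188 m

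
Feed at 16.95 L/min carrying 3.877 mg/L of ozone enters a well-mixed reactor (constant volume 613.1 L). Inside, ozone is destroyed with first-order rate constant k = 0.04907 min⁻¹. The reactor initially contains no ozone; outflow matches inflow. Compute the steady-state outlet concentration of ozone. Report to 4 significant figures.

1.397 mg/L

Species balance: V dC/dt = Q C_in − Q C − k V C.
Steady state (dC/dt = 0): C_ss = Q C_in/(Q + kV) = C_in/(1 + kV/Q).
C_ss = 16.95·3.877/(16.95 + 0.04907·613.1) = 65.7151/47.0348 = 1.39716 mg/L.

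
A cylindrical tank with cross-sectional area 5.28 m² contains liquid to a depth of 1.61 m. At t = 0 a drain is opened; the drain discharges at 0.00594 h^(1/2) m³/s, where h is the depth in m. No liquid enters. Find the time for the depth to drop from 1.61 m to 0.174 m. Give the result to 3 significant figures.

With no inflow, A dh/dt = −0.00594 √h.
∫ h^(−1/2) dh = −(0.00594/A) ∫ dt, giving 2√h = 2√h₀ − (0.00594/A) t.
t = 2A(√h₀ − √h)/0.00594 = 2·5.28·(√1.61 − √0.174)/0.00594
  = 10.560 × (1.2689 − 0.41713) / 0.00594 = 1514.2 s.

1510 s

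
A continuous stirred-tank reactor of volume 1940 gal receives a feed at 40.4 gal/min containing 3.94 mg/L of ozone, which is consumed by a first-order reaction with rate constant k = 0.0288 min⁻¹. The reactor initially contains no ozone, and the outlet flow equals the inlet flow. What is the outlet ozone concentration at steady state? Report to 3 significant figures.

1.65 mg/L

Species balance: V dC/dt = Q C_in − Q C − k V C.
Steady state (dC/dt = 0): C_ss = Q C_in/(Q + kV) = C_in/(1 + kV/Q).
C_ss = 40.4·3.94/(40.4 + 0.0288·1940) = 159.18/96.272 = 1.6534 mg/L.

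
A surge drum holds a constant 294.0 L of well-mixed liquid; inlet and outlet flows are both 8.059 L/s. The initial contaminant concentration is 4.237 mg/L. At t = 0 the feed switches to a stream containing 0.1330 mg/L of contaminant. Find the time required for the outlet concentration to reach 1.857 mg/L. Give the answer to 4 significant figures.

Mass balance on the solute (V constant): V dC/dt = Q(C_in − C), so τ = V/Q = 36.4810 s.
C(t) = C_in + (C₀ − C_in) e^(−t/τ). Set C = 1.857 and solve for t:
e^(−t/τ) = (C − C_in)/(C₀ − C_in) = (1.857 − 0.1330)/(4.237 − 0.1330) = 0.420078
t = −τ ln(…) = 36.4810 × 0.867315 = 31.6405 s.

31.64 s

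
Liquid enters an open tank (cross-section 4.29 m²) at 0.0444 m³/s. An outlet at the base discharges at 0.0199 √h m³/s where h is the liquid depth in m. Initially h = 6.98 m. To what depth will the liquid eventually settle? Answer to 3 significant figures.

A dh/dt = Q_in − 0.0199 √h. Steady state requires inflow = outflow:
Q_in = 0.0199 √h_ss ⇒ √h_ss = 0.0444/0.0199 = 2.2312.
h_ss = 2.2312² = 4.9781 m. (Since h₀ = 6.98 m > h_ss, the level will fall toward this value.)

4.98 m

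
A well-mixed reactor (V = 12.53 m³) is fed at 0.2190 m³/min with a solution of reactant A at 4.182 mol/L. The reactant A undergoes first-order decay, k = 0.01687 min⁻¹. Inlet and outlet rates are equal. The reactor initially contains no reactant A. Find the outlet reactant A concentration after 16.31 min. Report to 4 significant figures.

0.9127 mol/L

Species balance: V dC/dt = Q C_in − Q C − k V C.
dC/dt = (Q/V) C_in − (Q/V + k) C; effective rate a = Q/V + k = 0.0174781 + 0.01687 = 0.0343481 min⁻¹.
C_ss = Q C_in/(Q + kV) = 2.12802 mol/L; C(t) = C_ss + (C₀ − C_ss) e^(−a t).
C(16.31) = 2.12802 + (-2.12802)·e^(−0.0343481·16.31) = 2.12802 + (-2.12802)·0.571085 = 0.912738 mol/L.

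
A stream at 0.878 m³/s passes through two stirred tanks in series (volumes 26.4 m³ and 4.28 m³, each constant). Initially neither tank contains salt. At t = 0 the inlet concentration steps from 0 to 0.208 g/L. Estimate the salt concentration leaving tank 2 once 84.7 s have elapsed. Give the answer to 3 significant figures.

0.193 g/L

Each tank obeys Vᵢ dCᵢ/dt = Q(Cᵢ₋₁ − Cᵢ), so τᵢ = Vᵢ/Q.
τ₁ = 26.4/0.878 = 30.068 s; τ₂ = 4.28/0.878 = 4.8747 s.
Tank 1: C₁ = C_in(1 − e^(−t/τ₁)). Tank 2 (τ₁ ≠ τ₂): C₂ = C_in[1 − (τ₁ e^(−t/τ₁) − τ₂ e^(−t/τ₂))/(τ₁ − τ₂)].
At t = 84.7: e^(−t/τ₁) = 0.059790, e^(−t/τ₂) = 2.8443e-08.
C₂ = 0.208·[1 − (30.068·0.059790 − 4.8747·2.8443e-08)/(25.194)] = 0.208·0.92864 = 0.19316 g/L.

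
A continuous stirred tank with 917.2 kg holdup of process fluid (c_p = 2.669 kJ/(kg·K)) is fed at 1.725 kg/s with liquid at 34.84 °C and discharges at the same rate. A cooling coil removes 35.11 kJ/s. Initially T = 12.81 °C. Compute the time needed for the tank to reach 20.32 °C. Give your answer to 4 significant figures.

391.8 s

Heat balance on the well-mixed liquid: M c_p dT/dt = ṁ c_p (T_in − T) − 35.11.
τ = M/ṁ = 531.710 s; T_ss = T_in − Q̇/(ṁ c_p) = 27.2141 °C.
T(t) = T_ss + (T₀ − T_ss) e^(−t/τ). Set T = 20.32:
e^(−t/τ) = (20.32 − 27.2141)/(12.81 − 27.2141) = 0.478619
t = −531.710 · ln(0.478619) = 391.790 s.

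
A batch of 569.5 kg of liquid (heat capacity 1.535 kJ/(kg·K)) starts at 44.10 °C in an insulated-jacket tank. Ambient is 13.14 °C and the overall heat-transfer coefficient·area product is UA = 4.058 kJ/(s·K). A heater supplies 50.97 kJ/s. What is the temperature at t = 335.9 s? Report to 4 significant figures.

Lumped-capacitance energy balance: M c_p dT/dt = UA(T_amb − T) + Q̇.
dT/dt = (T_ss − T)/τ with T_ss = T_amb + Q̇/UA = 13.14 + 50.97/4.058 = 25.7004 °C, τ = M c_p/UA = 569.5·1.535/4.058 = 215.422 s.
Solution: T(t) = T_ss + (T₀ − T_ss) e^(−t/τ).
T(335.9) = 25.7004 + (18.3996)·0.210291 = 29.5696 °C.

29.57 °C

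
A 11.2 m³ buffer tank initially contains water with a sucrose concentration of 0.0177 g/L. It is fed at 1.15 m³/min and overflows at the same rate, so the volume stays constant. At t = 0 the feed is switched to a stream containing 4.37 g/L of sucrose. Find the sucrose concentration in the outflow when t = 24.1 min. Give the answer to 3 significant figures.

Transient balance on the dissolved component: V dC/dt = Q(C_in − C).
Rewrite as dC/dt + C/τ = C_in/τ, τ = V/Q = 9.7391 min.
Solution: C(t) = C_in + (C₀ − C_in) e^(−t/τ).
C(24.1) = 4.37 + (0.0177 − 4.37)·e^(−24.1/9.7391) = 4.37 + (-4.3523)·0.084201 = 4.0035 g/L.

4.00 g/L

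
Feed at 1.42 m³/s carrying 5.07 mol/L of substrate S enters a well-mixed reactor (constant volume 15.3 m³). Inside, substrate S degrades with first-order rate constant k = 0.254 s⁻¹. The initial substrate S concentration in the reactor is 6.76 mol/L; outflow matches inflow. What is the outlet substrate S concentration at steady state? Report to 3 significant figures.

1.36 mol/L

Species balance: V dC/dt = Q C_in − Q C − k V C.
At steady state: 0 = Q C_in − (Q + kV) C_ss, so C_ss = Q C_in/(Q + kV).
C_ss = 1.42·5.07/(1.42 + 0.254·15.3) = 7.1994/5.3062 = 1.3568 mol/L.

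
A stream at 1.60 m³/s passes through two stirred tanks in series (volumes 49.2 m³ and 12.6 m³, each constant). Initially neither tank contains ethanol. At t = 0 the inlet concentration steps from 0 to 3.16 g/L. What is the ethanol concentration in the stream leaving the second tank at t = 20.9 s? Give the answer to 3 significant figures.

Species balance on tank i: dCᵢ/dt = (Cᵢ₋₁ − Cᵢ)/τᵢ with τᵢ = Vᵢ/Q.
τ₁ = 49.2/1.60 = 30.750 s; τ₂ = 12.6/1.60 = 7.8750 s.
Solving the cascade with C₁(0)=C₂(0)=0 gives C₂(t) = C_in[1 − (τ₁ e^(−t/τ₁) − τ₂ e^(−t/τ₂))/(τ₁ − τ₂)].
At t = 20.9: e^(−t/τ₁) = 0.50678, e^(−t/τ₂) = 0.070371.
C₂ = 3.16·[1 − (30.750·0.50678 − 7.8750·0.070371)/(22.875)] = 3.16·0.34298 = 1.0838 g/L.

1.08 g/L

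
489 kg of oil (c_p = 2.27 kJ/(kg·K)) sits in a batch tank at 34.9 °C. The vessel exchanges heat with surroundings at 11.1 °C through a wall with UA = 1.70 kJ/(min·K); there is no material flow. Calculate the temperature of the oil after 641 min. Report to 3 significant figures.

20.0 °C

M c_p dT/dt = −UA(T − T_amb).
dT/dt = (T_ss − T)/τ with T_ss = T_amb = 11.100 °C, τ = M c_p/UA = 489·2.27/1.70 = 652.96 min.
Integrating: T(t) = T_ss + (T₀ − T_ss) e^(−t/τ).
T(641) = 11.100 + (23.800)·0.37468 = 20.017 °C.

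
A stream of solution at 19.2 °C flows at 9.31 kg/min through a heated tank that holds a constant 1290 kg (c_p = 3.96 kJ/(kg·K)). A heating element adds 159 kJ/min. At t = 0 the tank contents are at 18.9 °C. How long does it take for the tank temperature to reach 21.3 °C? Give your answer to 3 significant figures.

102 min

M c_p dT/dt = ṁ c_p (T_in − T) + Q̇.
τ = M/ṁ = 138.56 min; T_ss = T_in + Q̇/(ṁ c_p) = 23.513 °C.
T(t) = T_ss + (T₀ − T_ss) e^(−t/τ). Set T = 21.3:
e^(−t/τ) = (21.3 − 23.513)/(18.9 − 23.513) = 0.47970
t = −138.56 · ln(0.47970) = 101.79 min.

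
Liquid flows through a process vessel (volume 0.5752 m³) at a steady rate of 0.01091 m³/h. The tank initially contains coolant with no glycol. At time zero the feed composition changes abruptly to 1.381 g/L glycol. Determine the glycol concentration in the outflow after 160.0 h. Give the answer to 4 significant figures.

1.315 g/L

Unsteady species balance (constant V, well mixed): V dC/dt = Q(C_in − C).
Rewrite as dC/dt + C/τ = C_in/τ, τ = V/Q = 52.7223 h.
Solution: C(t) = C_in + (C₀ − C_in) e^(−t/τ).
C(160.0) = 1.381 + (0 − 1.381)·e^(−160.0/52.7223) = 1.381 + (-1.38100)·0.0480857 = 1.31459 g/L.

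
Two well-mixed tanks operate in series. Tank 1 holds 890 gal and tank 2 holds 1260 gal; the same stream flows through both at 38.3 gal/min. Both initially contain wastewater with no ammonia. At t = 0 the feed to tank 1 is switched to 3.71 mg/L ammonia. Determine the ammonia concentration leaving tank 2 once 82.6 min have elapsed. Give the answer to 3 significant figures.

Each tank obeys Vᵢ dCᵢ/dt = Q(Cᵢ₋₁ − Cᵢ), so τᵢ = Vᵢ/Q.
τ₁ = 890/38.3 = 23.238 min; τ₂ = 1260/38.3 = 32.898 min.
Solving the cascade with C₁(0)=C₂(0)=0 gives C₂(t) = C_in[1 − (τ₁ e^(−t/τ₁) − τ₂ e^(−t/τ₂))/(τ₁ − τ₂)].
At t = 82.6: e^(−t/τ₁) = 0.028593, e^(−t/τ₂) = 0.081205.
C₂ = 3.71·[1 − (23.238·0.028593 − 32.898·0.081205)/(-9.6606)] = 3.71·0.79224 = 2.9392 mg/L.

2.94 mg/L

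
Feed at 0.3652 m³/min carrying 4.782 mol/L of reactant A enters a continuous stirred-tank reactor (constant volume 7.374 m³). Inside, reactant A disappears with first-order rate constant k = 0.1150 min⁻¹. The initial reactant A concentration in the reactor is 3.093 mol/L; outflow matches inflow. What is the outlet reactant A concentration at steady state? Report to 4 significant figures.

1.439 mol/L

V dC/dt = Q(C_in − C) − k V C.
Steady state (dC/dt = 0): C_ss = Q C_in/(Q + kV) = C_in/(1 + kV/Q).
C_ss = 0.3652·4.782/(0.3652 + 0.1150·7.374) = 1.74639/1.21321 = 1.43948 mol/L.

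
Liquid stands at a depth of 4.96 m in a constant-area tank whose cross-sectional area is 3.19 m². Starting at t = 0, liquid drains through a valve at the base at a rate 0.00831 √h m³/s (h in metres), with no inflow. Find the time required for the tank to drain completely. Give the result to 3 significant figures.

1710 s

Volume balance on the tank: A dh/dt = −0.00831 √h.
Separate and integrate: 2(√h − √h₀) = −(0.00831/A) t.
Set h = 0: 2√h₀ = (0.00831/A) t_empty ⇒ t_empty = 2A√h₀/0.00831.
t_empty = 2·3.19·√4.96/0.00831 = 6.3800·2.2271/0.00831 = 1709.9 s.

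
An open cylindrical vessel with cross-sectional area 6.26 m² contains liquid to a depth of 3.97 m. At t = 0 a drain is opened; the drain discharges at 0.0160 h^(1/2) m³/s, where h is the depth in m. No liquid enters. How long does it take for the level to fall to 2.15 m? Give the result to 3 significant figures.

A dh/dt = −Q_out = −0.0160 √h.
∫ h^(−1/2) dh = −(0.0160/A) ∫ dt, giving 2√h = 2√h₀ − (0.0160/A) t.
t = 2A(√h₀ − √h)/0.0160 = 2·6.26·(√3.97 − √2.15)/0.0160
  = 12.520 × (1.9925 − 1.4663) / 0.0160 = 411.75 s.

412 s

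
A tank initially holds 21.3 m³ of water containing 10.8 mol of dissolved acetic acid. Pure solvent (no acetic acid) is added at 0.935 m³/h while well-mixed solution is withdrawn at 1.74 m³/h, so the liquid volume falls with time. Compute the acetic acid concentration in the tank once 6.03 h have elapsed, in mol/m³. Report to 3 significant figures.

0.375 mol/m³

Let m(t) be the amount of acetic acid. Volume: V(t) = V₀ + (Q_in − Q_out) t = 21.3 − 0.80500 t; V(6.03) = 16.446 m³.
No acetic acid enters, so dm/dt = −Q_out · (m/V).
dm/m = −Q_out dt/(V₀ − 0.80500 t); integrating gives ln(m/m₀) = −(Q_out/(Q_in−Q_out)) ln(V/V₀).
m = m₀ (V₀/V)^(Q_out/(Q_in−Q_out)) = 10.8 × (21.3/16.446)^(-2.1615) = 6.1750 mol.
C = m/V = 6.1750/16.446 = 0.37548 mol/m³.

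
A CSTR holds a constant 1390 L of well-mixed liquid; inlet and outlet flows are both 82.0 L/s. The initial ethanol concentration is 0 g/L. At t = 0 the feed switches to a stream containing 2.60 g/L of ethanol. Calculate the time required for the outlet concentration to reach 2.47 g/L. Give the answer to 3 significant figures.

Species balance: V dC/dt = Q(C_in − C) ⇒ τ = V/Q = 16.951 s.
C(t) = C_in + (C₀ − C_in) e^(−t/τ). Set C = 2.47 and solve for t:
e^(−t/τ) = (C − C_in)/(C₀ − C_in) = (2.47 − 2.60)/(0 − 2.60) = 0.050000
t = −τ ln(…) = 16.951 × 2.9957 = 50.781 s.

50.8 s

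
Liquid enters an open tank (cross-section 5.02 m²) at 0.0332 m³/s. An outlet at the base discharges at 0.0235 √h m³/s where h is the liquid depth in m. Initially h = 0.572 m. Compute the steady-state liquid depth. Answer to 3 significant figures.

A dh/dt = Q_in − 0.0235 √h. Steady state requires inflow = outflow:
Q_in = 0.0235 √h_ss ⇒ √h_ss = 0.0332/0.0235 = 1.4128.
h_ss = 1.4128² = 1.9959 m. (Since h₀ = 0.572 m < h_ss, the level will rise toward this value.)

2.00 m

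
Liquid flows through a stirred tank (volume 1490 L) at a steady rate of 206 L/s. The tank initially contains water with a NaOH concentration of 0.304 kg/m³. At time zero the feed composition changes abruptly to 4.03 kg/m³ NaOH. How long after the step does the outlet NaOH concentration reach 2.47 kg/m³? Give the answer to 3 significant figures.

Species balance: V dC/dt = Q(C_in − C) ⇒ τ = V/Q = 7.2330 s.
C(t) = C_in + (C₀ − C_in) e^(−t/τ). Set C = 2.47 and solve for t:
e^(−t/τ) = (C − C_in)/(C₀ − C_in) = (2.47 − 4.03)/(0.304 − 4.03) = 0.41868
t = −τ ln(…) = 7.2330 × 0.87065 = 6.2974 s.

6.30 s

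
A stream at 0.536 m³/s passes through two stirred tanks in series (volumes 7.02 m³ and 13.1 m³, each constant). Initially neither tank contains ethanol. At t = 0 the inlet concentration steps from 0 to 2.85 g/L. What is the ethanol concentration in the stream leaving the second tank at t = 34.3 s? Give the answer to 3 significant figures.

1.58 g/L

Each tank obeys Vᵢ dCᵢ/dt = Q(Cᵢ₋₁ − Cᵢ), so τᵢ = Vᵢ/Q.
τ₁ = 7.02/0.536 = 13.097 s; τ₂ = 13.1/0.536 = 24.440 s.
Solving the cascade with C₁(0)=C₂(0)=0 gives C₂(t) = C_in[1 − (τ₁ e^(−t/τ₁) − τ₂ e^(−t/τ₂))/(τ₁ − τ₂)].
At t = 34.3: e^(−t/τ₁) = 0.072882, e^(−t/τ₂) = 0.24576.
C₂ = 2.85·[1 − (13.097·0.072882 − 24.440·0.24576)/(-11.343)] = 2.85·0.55464 = 1.5807 g/L.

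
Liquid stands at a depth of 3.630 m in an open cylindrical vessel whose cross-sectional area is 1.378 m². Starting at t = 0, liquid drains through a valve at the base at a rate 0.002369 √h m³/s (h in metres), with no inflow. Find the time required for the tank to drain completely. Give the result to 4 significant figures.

2216 s

With no inflow, A dh/dt = −0.002369 √h.
This is separable: 2 d(√h)/dt = −0.002369/A, so √h = √h₀ − (0.002369/(2A)) t.
Tank is empty when √h = 0: t_empty = 2A√h₀/0.002369.
t_empty = 2·1.378·√3.630/0.002369 = 2.75600·1.90526/0.002369 = 2216.50 s.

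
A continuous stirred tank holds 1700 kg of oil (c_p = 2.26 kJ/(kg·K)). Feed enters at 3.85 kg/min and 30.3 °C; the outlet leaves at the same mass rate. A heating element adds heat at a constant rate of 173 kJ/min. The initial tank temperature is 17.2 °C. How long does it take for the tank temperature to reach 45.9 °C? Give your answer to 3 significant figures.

M c_p dT/dt = ṁ c_p (T_in − T) + Q̇.
τ = M/ṁ = 441.56 min; T_ss = T_in + Q̇/(ṁ c_p) = 50.183 °C.
T(t) = T_ss + (T₀ − T_ss) e^(−t/τ). Set T = 45.9:
e^(−t/τ) = (45.9 − 50.183)/(17.2 − 50.183) = 0.12985
t = −441.56 · ln(0.12985) = 901.39 min.

901 min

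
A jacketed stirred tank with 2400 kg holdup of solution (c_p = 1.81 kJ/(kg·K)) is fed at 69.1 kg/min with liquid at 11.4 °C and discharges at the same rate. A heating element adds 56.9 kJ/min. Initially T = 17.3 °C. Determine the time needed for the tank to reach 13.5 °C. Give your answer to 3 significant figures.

41.6 min

M c_p dT/dt = ṁ c_p (T_in − T) + Q̇.
τ = M/ṁ = 34.732 min; T_ss = T_in + Q̇/(ṁ c_p) = 11.855 °C.
T(t) = T_ss + (T₀ − T_ss) e^(−t/τ). Set T = 13.5:
e^(−t/τ) = (13.5 − 11.855)/(17.3 − 11.855) = 0.30212
t = −34.732 · ln(0.30212) = 41.572 min.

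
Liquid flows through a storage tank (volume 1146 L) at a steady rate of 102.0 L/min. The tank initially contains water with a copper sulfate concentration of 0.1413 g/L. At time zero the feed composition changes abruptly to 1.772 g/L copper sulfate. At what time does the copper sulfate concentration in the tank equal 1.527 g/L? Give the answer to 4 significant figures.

21.30 min

Unsteady species balance (constant V, well mixed): V dC/dt = Q(C_in − C), so τ = V/Q = 11.2353 min.
C(t) = C_in + (C₀ − C_in) e^(−t/τ). Set C = 1.527 and solve for t:
e^(−t/τ) = (C − C_in)/(C₀ − C_in) = (1.527 − 1.772)/(0.1413 − 1.772) = 0.150242
t = −τ ln(…) = 11.2353 × 1.89551 = 21.2966 min.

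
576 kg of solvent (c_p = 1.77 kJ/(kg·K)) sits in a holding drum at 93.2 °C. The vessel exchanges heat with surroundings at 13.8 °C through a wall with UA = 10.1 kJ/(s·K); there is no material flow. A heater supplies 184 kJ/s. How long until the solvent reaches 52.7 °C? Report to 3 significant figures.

109 s

First-law balance (no shaft work): M c_p dT/dt = −UA(T − T_amb) + Q̇.
τ = M c_p/UA = 100.94 s; T_ss = T_amb + Q̇/UA = 13.8 + 184/10.1 = 32.018 °C.
T(t) = T_ss + (T₀ − T_ss)e^(−t/τ); set T = 52.7:
t = −τ ln[(T − T_ss)/(T₀ − T_ss)] = −100.94 · ln(0.33804) = 109.48 s.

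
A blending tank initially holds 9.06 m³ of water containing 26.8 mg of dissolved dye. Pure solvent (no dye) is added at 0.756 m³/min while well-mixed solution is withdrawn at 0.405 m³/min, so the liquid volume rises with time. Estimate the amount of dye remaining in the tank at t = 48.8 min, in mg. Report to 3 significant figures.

Let m(t) be the amount of dye. Volume: V(t) = V₀ + (Q_in − Q_out) t = 9.06 + 0.35100 t; V(48.8) = 26.189 m³.
Species balance (pure solvent in): dm/dt = −Q_out · m/V(t).
Separate: dm/m = −Q_out dt/V(t) ⇒ ln(m/m₀) = −(Q_out/(Q_in−Q_out)) ln(V/V₀).
m = m₀ (V₀/V)^(Q_out/(Q_in−Q_out)) = 26.8 × (9.06/26.189)^(1.1538) = 7.8746 mg.

7.87 mg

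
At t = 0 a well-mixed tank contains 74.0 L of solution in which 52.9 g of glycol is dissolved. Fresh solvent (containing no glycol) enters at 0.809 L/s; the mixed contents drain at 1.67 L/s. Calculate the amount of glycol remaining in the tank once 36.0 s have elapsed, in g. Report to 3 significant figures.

18.5 g

Total volume: dV/dt = Q_in − Q_out = -0.86100 L/s, so V(t) = 74.0 − 0.86100 t and V(36.0) = 43.004 L.
No glycol enters, so dm/dt = −Q_out · (m/V).
dm/m = −Q_out dt/(V₀ − 0.86100 t); integrating gives ln(m/m₀) = −(Q_out/(Q_in−Q_out)) ln(V/V₀).
m = m₀ (V₀/V)^(Q_out/(Q_in−Q_out)) = 52.9 × (74.0/43.004)^(-1.9396) = 18.461 g.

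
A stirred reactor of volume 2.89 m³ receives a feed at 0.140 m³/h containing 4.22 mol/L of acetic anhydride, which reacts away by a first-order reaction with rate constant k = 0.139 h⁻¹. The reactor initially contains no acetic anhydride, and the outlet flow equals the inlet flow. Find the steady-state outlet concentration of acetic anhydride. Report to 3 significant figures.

1.09 mol/L

Species balance: V dC/dt = Q C_in − Q C − k V C.
Steady state (dC/dt = 0): C_ss = Q C_in/(Q + kV) = C_in/(1 + kV/Q).
C_ss = 0.140·4.22/(0.140 + 0.139·2.89) = 0.59080/0.54171 = 1.0906 mol/L.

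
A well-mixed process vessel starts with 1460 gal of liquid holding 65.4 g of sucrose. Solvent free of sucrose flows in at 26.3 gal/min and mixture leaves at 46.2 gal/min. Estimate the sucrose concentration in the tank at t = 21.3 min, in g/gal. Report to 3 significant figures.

Let m(t) be the amount of sucrose. Volume: V(t) = V₀ + (Q_in − Q_out) t = 1460 − 19.900 t; V(21.3) = 1036.1 gal.
No sucrose enters, so dm/dt = −Q_out · (m/V).
Separate: dm/m = −Q_out dt/V(t) ⇒ ln(m/m₀) = −(Q_out/(Q_in−Q_out)) ln(V/V₀).
m = m₀ (V₀/V)^(Q_out/(Q_in−Q_out)) = 65.4 × (1460/1036.1)^(-2.3216) = 29.499 g.
C = m/V = 29.499/1036.1 = 0.028470 g/gal.

0.0285 g/gal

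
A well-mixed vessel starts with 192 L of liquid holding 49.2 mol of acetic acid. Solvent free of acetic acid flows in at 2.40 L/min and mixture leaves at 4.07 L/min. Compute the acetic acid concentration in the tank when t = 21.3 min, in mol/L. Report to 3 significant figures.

0.191 mol/L

Total volume: dV/dt = Q_in − Q_out = -1.6700 L/min, so V(t) = 192 − 1.6700 t and V(21.3) = 156.43 L.
Solute balance: dm/dt = 0 − Q_out C = −Q_out m/V(t).
dm/m = −Q_out dt/(V₀ − 1.6700 t); integrating gives ln(m/m₀) = −(Q_out/(Q_in−Q_out)) ln(V/V₀).
m = m₀ (V₀/V)^(Q_out/(Q_in−Q_out)) = 49.2 × (192/156.43)^(-2.4371) = 29.861 mol.
C = m/V = 29.861/156.43 = 0.19089 mol/L.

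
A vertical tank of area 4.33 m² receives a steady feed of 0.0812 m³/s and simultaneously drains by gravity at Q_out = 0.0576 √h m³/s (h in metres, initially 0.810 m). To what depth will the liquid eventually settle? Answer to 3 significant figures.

Unsteady balance on liquid volume: A dh/dt = Q_in − 0.0576 √h. At steady state dh/dt = 0:
Q_in = 0.0576 √h_ss ⇒ √h_ss = 0.0812/0.0576 = 1.4097.
h_ss = 1.4097² = 1.9873 m. (Since h₀ = 0.810 m < h_ss, the level will rise toward this value.)

1.99 m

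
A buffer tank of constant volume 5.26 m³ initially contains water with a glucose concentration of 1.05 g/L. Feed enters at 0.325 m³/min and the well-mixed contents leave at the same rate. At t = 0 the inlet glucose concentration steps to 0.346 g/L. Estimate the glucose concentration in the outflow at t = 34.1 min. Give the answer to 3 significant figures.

Accumulation = in − out for the solute gives V dC/dt = Q(C_in − C).
So dC/dt = (C_in − C)/τ with τ = V/Q = 5.26/0.325 = 16.185 min.
Integrating: C(t) = C_in + (C₀ − C_in) e^(−t/τ).
C(34.1) = 0.346 + (1.05 − 0.346)·e^(−34.1/16.185) = 0.346 + (0.70400)·0.12161 = 0.43161 g/L.

0.432 g/L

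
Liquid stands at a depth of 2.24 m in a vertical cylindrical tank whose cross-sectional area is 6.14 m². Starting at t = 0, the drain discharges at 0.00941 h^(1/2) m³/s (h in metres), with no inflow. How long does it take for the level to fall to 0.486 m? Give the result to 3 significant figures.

With no inflow, A dh/dt = −0.00941 √h.
∫ h^(−1/2) dh = −(0.00941/A) ∫ dt, giving 2√h = 2√h₀ − (0.00941/A) t.
t = 2A(√h₀ − √h)/0.00941 = 2·6.14·(√2.24 − √0.486)/0.00941
  = 12.280 × (1.4967 − 0.69714) / 0.00941 = 1043.4 s.

1040 s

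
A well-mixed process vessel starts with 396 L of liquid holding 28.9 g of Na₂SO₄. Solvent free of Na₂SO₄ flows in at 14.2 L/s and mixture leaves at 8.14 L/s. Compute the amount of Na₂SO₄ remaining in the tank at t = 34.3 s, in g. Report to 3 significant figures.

Let m(t) be the amount of Na₂SO₄. Volume: V(t) = V₀ + (Q_in − Q_out) t = 396 + 6.0600 t; V(34.3) = 603.86 L.
No Na₂SO₄ enters, so dm/dt = −Q_out · (m/V).
Separate: dm/m = −Q_out dt/V(t) ⇒ ln(m/m₀) = −(Q_out/(Q_in−Q_out)) ln(V/V₀).
m = m₀ (V₀/V)^(Q_out/(Q_in−Q_out)) = 28.9 × (396/603.86)^(1.3432) = 16.397 g.

16.4 g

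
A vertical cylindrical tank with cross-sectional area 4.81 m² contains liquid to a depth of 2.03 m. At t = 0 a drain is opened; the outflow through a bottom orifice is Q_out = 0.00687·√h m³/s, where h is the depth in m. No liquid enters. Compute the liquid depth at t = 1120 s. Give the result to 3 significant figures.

0.391 m

Mass balance (ρ constant): A dh/dt = −0.00687 √h.
∫ h^(−1/2) dh = −(0.00687/A) ∫ dt, giving 2√h = 2√h₀ − (0.00687/A) t.
√h = √2.03 − 0.00687·1120/(2·4.81) = 1.4248 − 0.79983 = 0.62495.
h = 0.62495² = 0.39056 m.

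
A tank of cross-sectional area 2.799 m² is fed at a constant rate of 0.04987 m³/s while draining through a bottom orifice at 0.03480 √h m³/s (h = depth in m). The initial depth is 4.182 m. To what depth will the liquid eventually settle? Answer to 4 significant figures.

2.054 m

Accumulation of liquid (constant cross-section A): A dh/dt = Q_in − 0.03480 √h. At steady state dh/dt = 0:
Q_in = 0.03480 √h_ss ⇒ √h_ss = 0.04987/0.03480 = 1.43305.
h_ss = 1.43305² = 2.05362 m. (Since h₀ = 4.182 m > h_ss, the level will fall toward this value.)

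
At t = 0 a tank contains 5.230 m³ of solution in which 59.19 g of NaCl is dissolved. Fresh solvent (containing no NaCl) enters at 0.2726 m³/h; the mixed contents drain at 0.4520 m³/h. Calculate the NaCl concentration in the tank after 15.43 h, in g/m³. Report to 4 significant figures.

3.602 g/m³

Total volume: dV/dt = Q_in − Q_out = -0.179400 m³/h, so V(t) = 5.230 − 0.179400 t and V(15.43) = 2.46186 m³.
Species balance (pure solvent in): dm/dt = −Q_out · m/V(t).
dm/m = −Q_out dt/(V₀ − 0.179400 t); integrating gives ln(m/m₀) = −(Q_out/(Q_in−Q_out)) ln(V/V₀).
m = m₀ (V₀/V)^(Q_out/(Q_in−Q_out)) = 59.19 × (5.230/2.46186)^(-2.51951) = 8.86681 g.
C = m/V = 8.86681/2.46186 = 3.60167 g/m³.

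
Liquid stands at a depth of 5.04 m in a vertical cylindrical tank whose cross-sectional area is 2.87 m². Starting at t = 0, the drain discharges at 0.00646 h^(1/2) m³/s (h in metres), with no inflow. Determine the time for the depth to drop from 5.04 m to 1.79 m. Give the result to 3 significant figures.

806 s

Unsteady balance on liquid volume: A dh/dt = −0.00646 √h.
∫ h^(−1/2) dh = −(0.00646/A) ∫ dt, giving 2√h = 2√h₀ − (0.00646/A) t.
t = 2A(√h₀ − √h)/0.00646 = 2·2.87·(√5.04 − √1.79)/0.00646
  = 5.7400 × (2.2450 − 1.3379) / 0.00646 = 805.99 s.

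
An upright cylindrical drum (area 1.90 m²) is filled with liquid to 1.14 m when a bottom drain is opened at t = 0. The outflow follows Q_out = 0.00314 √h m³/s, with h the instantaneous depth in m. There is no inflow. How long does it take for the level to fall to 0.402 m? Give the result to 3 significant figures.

A dh/dt = −Q_out = −0.00314 √h.
This is separable: 2 d(√h)/dt = −0.00314/A, so √h = √h₀ − (0.00314/(2A)) t.
t = 2A(√h₀ − √h)/0.00314 = 2·1.90·(√1.14 − √0.402)/0.00314
  = 3.8000 × (1.0677 − 0.63403) / 0.00314 = 524.83 s.

525 s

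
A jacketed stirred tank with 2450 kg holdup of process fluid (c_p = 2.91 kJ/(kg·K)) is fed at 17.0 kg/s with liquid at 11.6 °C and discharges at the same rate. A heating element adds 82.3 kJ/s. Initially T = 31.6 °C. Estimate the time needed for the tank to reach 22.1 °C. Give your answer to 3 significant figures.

First-law balance (no shaft work): M c_p dT/dt = ṁ c_p (T_in − T) + 82.3.
τ = M/ṁ = 144.12 s; T_ss = T_in + Q̇/(ṁ c_p) = 13.264 °C.
T(t) = T_ss + (T₀ − T_ss) e^(−t/τ). Set T = 22.1:
e^(−t/τ) = (22.1 − 13.264)/(31.6 − 13.264) = 0.48190
t = −144.12 · ln(0.48190) = 105.21 s.

105 s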